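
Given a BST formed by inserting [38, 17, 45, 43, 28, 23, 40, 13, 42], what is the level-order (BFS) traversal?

Tree insertion order: [38, 17, 45, 43, 28, 23, 40, 13, 42]
Tree (level-order array): [38, 17, 45, 13, 28, 43, None, None, None, 23, None, 40, None, None, None, None, 42]
BFS from the root, enqueuing left then right child of each popped node:
  queue [38] -> pop 38, enqueue [17, 45], visited so far: [38]
  queue [17, 45] -> pop 17, enqueue [13, 28], visited so far: [38, 17]
  queue [45, 13, 28] -> pop 45, enqueue [43], visited so far: [38, 17, 45]
  queue [13, 28, 43] -> pop 13, enqueue [none], visited so far: [38, 17, 45, 13]
  queue [28, 43] -> pop 28, enqueue [23], visited so far: [38, 17, 45, 13, 28]
  queue [43, 23] -> pop 43, enqueue [40], visited so far: [38, 17, 45, 13, 28, 43]
  queue [23, 40] -> pop 23, enqueue [none], visited so far: [38, 17, 45, 13, 28, 43, 23]
  queue [40] -> pop 40, enqueue [42], visited so far: [38, 17, 45, 13, 28, 43, 23, 40]
  queue [42] -> pop 42, enqueue [none], visited so far: [38, 17, 45, 13, 28, 43, 23, 40, 42]
Result: [38, 17, 45, 13, 28, 43, 23, 40, 42]


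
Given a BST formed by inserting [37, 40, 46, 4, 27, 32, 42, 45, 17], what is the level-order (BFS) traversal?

Tree insertion order: [37, 40, 46, 4, 27, 32, 42, 45, 17]
Tree (level-order array): [37, 4, 40, None, 27, None, 46, 17, 32, 42, None, None, None, None, None, None, 45]
BFS from the root, enqueuing left then right child of each popped node:
  queue [37] -> pop 37, enqueue [4, 40], visited so far: [37]
  queue [4, 40] -> pop 4, enqueue [27], visited so far: [37, 4]
  queue [40, 27] -> pop 40, enqueue [46], visited so far: [37, 4, 40]
  queue [27, 46] -> pop 27, enqueue [17, 32], visited so far: [37, 4, 40, 27]
  queue [46, 17, 32] -> pop 46, enqueue [42], visited so far: [37, 4, 40, 27, 46]
  queue [17, 32, 42] -> pop 17, enqueue [none], visited so far: [37, 4, 40, 27, 46, 17]
  queue [32, 42] -> pop 32, enqueue [none], visited so far: [37, 4, 40, 27, 46, 17, 32]
  queue [42] -> pop 42, enqueue [45], visited so far: [37, 4, 40, 27, 46, 17, 32, 42]
  queue [45] -> pop 45, enqueue [none], visited so far: [37, 4, 40, 27, 46, 17, 32, 42, 45]
Result: [37, 4, 40, 27, 46, 17, 32, 42, 45]


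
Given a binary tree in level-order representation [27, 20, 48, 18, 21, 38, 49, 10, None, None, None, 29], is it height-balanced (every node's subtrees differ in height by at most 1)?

Tree (level-order array): [27, 20, 48, 18, 21, 38, 49, 10, None, None, None, 29]
Definition: a tree is height-balanced if, at every node, |h(left) - h(right)| <= 1 (empty subtree has height -1).
Bottom-up per-node check:
  node 10: h_left=-1, h_right=-1, diff=0 [OK], height=0
  node 18: h_left=0, h_right=-1, diff=1 [OK], height=1
  node 21: h_left=-1, h_right=-1, diff=0 [OK], height=0
  node 20: h_left=1, h_right=0, diff=1 [OK], height=2
  node 29: h_left=-1, h_right=-1, diff=0 [OK], height=0
  node 38: h_left=0, h_right=-1, diff=1 [OK], height=1
  node 49: h_left=-1, h_right=-1, diff=0 [OK], height=0
  node 48: h_left=1, h_right=0, diff=1 [OK], height=2
  node 27: h_left=2, h_right=2, diff=0 [OK], height=3
All nodes satisfy the balance condition.
Result: Balanced


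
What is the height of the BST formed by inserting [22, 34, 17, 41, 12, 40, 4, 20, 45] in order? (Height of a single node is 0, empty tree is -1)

Insertion order: [22, 34, 17, 41, 12, 40, 4, 20, 45]
Tree (level-order array): [22, 17, 34, 12, 20, None, 41, 4, None, None, None, 40, 45]
Compute height bottom-up (empty subtree = -1):
  height(4) = 1 + max(-1, -1) = 0
  height(12) = 1 + max(0, -1) = 1
  height(20) = 1 + max(-1, -1) = 0
  height(17) = 1 + max(1, 0) = 2
  height(40) = 1 + max(-1, -1) = 0
  height(45) = 1 + max(-1, -1) = 0
  height(41) = 1 + max(0, 0) = 1
  height(34) = 1 + max(-1, 1) = 2
  height(22) = 1 + max(2, 2) = 3
Height = 3


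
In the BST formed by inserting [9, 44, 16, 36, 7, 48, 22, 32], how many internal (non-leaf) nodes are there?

Tree built from: [9, 44, 16, 36, 7, 48, 22, 32]
Tree (level-order array): [9, 7, 44, None, None, 16, 48, None, 36, None, None, 22, None, None, 32]
Rule: An internal node has at least one child.
Per-node child counts:
  node 9: 2 child(ren)
  node 7: 0 child(ren)
  node 44: 2 child(ren)
  node 16: 1 child(ren)
  node 36: 1 child(ren)
  node 22: 1 child(ren)
  node 32: 0 child(ren)
  node 48: 0 child(ren)
Matching nodes: [9, 44, 16, 36, 22]
Count of internal (non-leaf) nodes: 5


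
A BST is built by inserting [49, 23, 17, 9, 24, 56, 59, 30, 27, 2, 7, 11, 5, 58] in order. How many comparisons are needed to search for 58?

Search path for 58: 49 -> 56 -> 59 -> 58
Found: True
Comparisons: 4


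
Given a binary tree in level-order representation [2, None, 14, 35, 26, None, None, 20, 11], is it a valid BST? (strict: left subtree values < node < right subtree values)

Level-order array: [2, None, 14, 35, 26, None, None, 20, 11]
Validate using subtree bounds (lo, hi): at each node, require lo < value < hi,
then recurse left with hi=value and right with lo=value.
Preorder trace (stopping at first violation):
  at node 2 with bounds (-inf, +inf): OK
  at node 14 with bounds (2, +inf): OK
  at node 35 with bounds (2, 14): VIOLATION
Node 35 violates its bound: not (2 < 35 < 14).
Result: Not a valid BST


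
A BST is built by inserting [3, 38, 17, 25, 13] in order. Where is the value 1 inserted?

Starting tree (level order): [3, None, 38, 17, None, 13, 25]
Insertion path: 3
Result: insert 1 as left child of 3
Final tree (level order): [3, 1, 38, None, None, 17, None, 13, 25]


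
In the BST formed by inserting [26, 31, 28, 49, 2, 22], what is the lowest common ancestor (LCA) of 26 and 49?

Tree insertion order: [26, 31, 28, 49, 2, 22]
Tree (level-order array): [26, 2, 31, None, 22, 28, 49]
In a BST, the LCA of p=26, q=49 is the first node v on the
root-to-leaf path with p <= v <= q (go left if both < v, right if both > v).
Walk from root:
  at 26: 26 <= 26 <= 49, this is the LCA
LCA = 26


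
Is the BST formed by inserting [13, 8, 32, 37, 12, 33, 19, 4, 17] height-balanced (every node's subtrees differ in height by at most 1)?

Tree (level-order array): [13, 8, 32, 4, 12, 19, 37, None, None, None, None, 17, None, 33]
Definition: a tree is height-balanced if, at every node, |h(left) - h(right)| <= 1 (empty subtree has height -1).
Bottom-up per-node check:
  node 4: h_left=-1, h_right=-1, diff=0 [OK], height=0
  node 12: h_left=-1, h_right=-1, diff=0 [OK], height=0
  node 8: h_left=0, h_right=0, diff=0 [OK], height=1
  node 17: h_left=-1, h_right=-1, diff=0 [OK], height=0
  node 19: h_left=0, h_right=-1, diff=1 [OK], height=1
  node 33: h_left=-1, h_right=-1, diff=0 [OK], height=0
  node 37: h_left=0, h_right=-1, diff=1 [OK], height=1
  node 32: h_left=1, h_right=1, diff=0 [OK], height=2
  node 13: h_left=1, h_right=2, diff=1 [OK], height=3
All nodes satisfy the balance condition.
Result: Balanced


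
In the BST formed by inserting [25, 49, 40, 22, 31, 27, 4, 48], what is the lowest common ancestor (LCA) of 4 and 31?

Tree insertion order: [25, 49, 40, 22, 31, 27, 4, 48]
Tree (level-order array): [25, 22, 49, 4, None, 40, None, None, None, 31, 48, 27]
In a BST, the LCA of p=4, q=31 is the first node v on the
root-to-leaf path with p <= v <= q (go left if both < v, right if both > v).
Walk from root:
  at 25: 4 <= 25 <= 31, this is the LCA
LCA = 25


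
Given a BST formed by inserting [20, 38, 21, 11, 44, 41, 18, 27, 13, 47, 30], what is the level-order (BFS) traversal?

Tree insertion order: [20, 38, 21, 11, 44, 41, 18, 27, 13, 47, 30]
Tree (level-order array): [20, 11, 38, None, 18, 21, 44, 13, None, None, 27, 41, 47, None, None, None, 30]
BFS from the root, enqueuing left then right child of each popped node:
  queue [20] -> pop 20, enqueue [11, 38], visited so far: [20]
  queue [11, 38] -> pop 11, enqueue [18], visited so far: [20, 11]
  queue [38, 18] -> pop 38, enqueue [21, 44], visited so far: [20, 11, 38]
  queue [18, 21, 44] -> pop 18, enqueue [13], visited so far: [20, 11, 38, 18]
  queue [21, 44, 13] -> pop 21, enqueue [27], visited so far: [20, 11, 38, 18, 21]
  queue [44, 13, 27] -> pop 44, enqueue [41, 47], visited so far: [20, 11, 38, 18, 21, 44]
  queue [13, 27, 41, 47] -> pop 13, enqueue [none], visited so far: [20, 11, 38, 18, 21, 44, 13]
  queue [27, 41, 47] -> pop 27, enqueue [30], visited so far: [20, 11, 38, 18, 21, 44, 13, 27]
  queue [41, 47, 30] -> pop 41, enqueue [none], visited so far: [20, 11, 38, 18, 21, 44, 13, 27, 41]
  queue [47, 30] -> pop 47, enqueue [none], visited so far: [20, 11, 38, 18, 21, 44, 13, 27, 41, 47]
  queue [30] -> pop 30, enqueue [none], visited so far: [20, 11, 38, 18, 21, 44, 13, 27, 41, 47, 30]
Result: [20, 11, 38, 18, 21, 44, 13, 27, 41, 47, 30]


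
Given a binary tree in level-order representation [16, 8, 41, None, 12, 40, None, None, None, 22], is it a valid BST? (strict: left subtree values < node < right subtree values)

Level-order array: [16, 8, 41, None, 12, 40, None, None, None, 22]
Validate using subtree bounds (lo, hi): at each node, require lo < value < hi,
then recurse left with hi=value and right with lo=value.
Preorder trace (stopping at first violation):
  at node 16 with bounds (-inf, +inf): OK
  at node 8 with bounds (-inf, 16): OK
  at node 12 with bounds (8, 16): OK
  at node 41 with bounds (16, +inf): OK
  at node 40 with bounds (16, 41): OK
  at node 22 with bounds (16, 40): OK
No violation found at any node.
Result: Valid BST


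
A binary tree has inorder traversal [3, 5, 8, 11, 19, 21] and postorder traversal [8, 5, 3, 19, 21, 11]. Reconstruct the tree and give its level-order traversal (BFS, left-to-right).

Inorder:   [3, 5, 8, 11, 19, 21]
Postorder: [8, 5, 3, 19, 21, 11]
Algorithm: postorder visits root last, so walk postorder right-to-left;
each value is the root of the current inorder slice — split it at that
value, recurse on the right subtree first, then the left.
Recursive splits:
  root=11; inorder splits into left=[3, 5, 8], right=[19, 21]
  root=21; inorder splits into left=[19], right=[]
  root=19; inorder splits into left=[], right=[]
  root=3; inorder splits into left=[], right=[5, 8]
  root=5; inorder splits into left=[], right=[8]
  root=8; inorder splits into left=[], right=[]
Reconstructed level-order: [11, 3, 21, 5, 19, 8]


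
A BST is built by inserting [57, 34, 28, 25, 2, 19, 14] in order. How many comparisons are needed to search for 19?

Search path for 19: 57 -> 34 -> 28 -> 25 -> 2 -> 19
Found: True
Comparisons: 6


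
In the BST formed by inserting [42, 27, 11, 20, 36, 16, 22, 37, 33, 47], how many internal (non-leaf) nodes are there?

Tree built from: [42, 27, 11, 20, 36, 16, 22, 37, 33, 47]
Tree (level-order array): [42, 27, 47, 11, 36, None, None, None, 20, 33, 37, 16, 22]
Rule: An internal node has at least one child.
Per-node child counts:
  node 42: 2 child(ren)
  node 27: 2 child(ren)
  node 11: 1 child(ren)
  node 20: 2 child(ren)
  node 16: 0 child(ren)
  node 22: 0 child(ren)
  node 36: 2 child(ren)
  node 33: 0 child(ren)
  node 37: 0 child(ren)
  node 47: 0 child(ren)
Matching nodes: [42, 27, 11, 20, 36]
Count of internal (non-leaf) nodes: 5


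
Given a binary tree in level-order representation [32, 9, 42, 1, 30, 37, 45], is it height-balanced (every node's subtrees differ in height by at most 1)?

Tree (level-order array): [32, 9, 42, 1, 30, 37, 45]
Definition: a tree is height-balanced if, at every node, |h(left) - h(right)| <= 1 (empty subtree has height -1).
Bottom-up per-node check:
  node 1: h_left=-1, h_right=-1, diff=0 [OK], height=0
  node 30: h_left=-1, h_right=-1, diff=0 [OK], height=0
  node 9: h_left=0, h_right=0, diff=0 [OK], height=1
  node 37: h_left=-1, h_right=-1, diff=0 [OK], height=0
  node 45: h_left=-1, h_right=-1, diff=0 [OK], height=0
  node 42: h_left=0, h_right=0, diff=0 [OK], height=1
  node 32: h_left=1, h_right=1, diff=0 [OK], height=2
All nodes satisfy the balance condition.
Result: Balanced


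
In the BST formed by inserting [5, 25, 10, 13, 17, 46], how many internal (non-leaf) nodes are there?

Tree built from: [5, 25, 10, 13, 17, 46]
Tree (level-order array): [5, None, 25, 10, 46, None, 13, None, None, None, 17]
Rule: An internal node has at least one child.
Per-node child counts:
  node 5: 1 child(ren)
  node 25: 2 child(ren)
  node 10: 1 child(ren)
  node 13: 1 child(ren)
  node 17: 0 child(ren)
  node 46: 0 child(ren)
Matching nodes: [5, 25, 10, 13]
Count of internal (non-leaf) nodes: 4


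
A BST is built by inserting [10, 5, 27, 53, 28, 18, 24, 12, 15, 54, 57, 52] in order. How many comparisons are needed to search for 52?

Search path for 52: 10 -> 27 -> 53 -> 28 -> 52
Found: True
Comparisons: 5


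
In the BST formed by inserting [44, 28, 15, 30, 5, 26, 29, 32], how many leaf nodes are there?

Tree built from: [44, 28, 15, 30, 5, 26, 29, 32]
Tree (level-order array): [44, 28, None, 15, 30, 5, 26, 29, 32]
Rule: A leaf has 0 children.
Per-node child counts:
  node 44: 1 child(ren)
  node 28: 2 child(ren)
  node 15: 2 child(ren)
  node 5: 0 child(ren)
  node 26: 0 child(ren)
  node 30: 2 child(ren)
  node 29: 0 child(ren)
  node 32: 0 child(ren)
Matching nodes: [5, 26, 29, 32]
Count of leaf nodes: 4


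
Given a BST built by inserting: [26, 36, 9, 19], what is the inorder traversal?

Tree insertion order: [26, 36, 9, 19]
Tree (level-order array): [26, 9, 36, None, 19]
Inorder traversal: [9, 19, 26, 36]


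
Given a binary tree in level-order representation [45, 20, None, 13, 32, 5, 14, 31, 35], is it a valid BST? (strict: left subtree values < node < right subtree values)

Level-order array: [45, 20, None, 13, 32, 5, 14, 31, 35]
Validate using subtree bounds (lo, hi): at each node, require lo < value < hi,
then recurse left with hi=value and right with lo=value.
Preorder trace (stopping at first violation):
  at node 45 with bounds (-inf, +inf): OK
  at node 20 with bounds (-inf, 45): OK
  at node 13 with bounds (-inf, 20): OK
  at node 5 with bounds (-inf, 13): OK
  at node 14 with bounds (13, 20): OK
  at node 32 with bounds (20, 45): OK
  at node 31 with bounds (20, 32): OK
  at node 35 with bounds (32, 45): OK
No violation found at any node.
Result: Valid BST


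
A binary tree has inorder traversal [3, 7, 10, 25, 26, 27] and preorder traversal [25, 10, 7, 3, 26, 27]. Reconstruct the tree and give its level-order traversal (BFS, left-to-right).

Inorder:  [3, 7, 10, 25, 26, 27]
Preorder: [25, 10, 7, 3, 26, 27]
Algorithm: preorder visits root first, so consume preorder in order;
for each root, split the current inorder slice at that value into
left-subtree inorder and right-subtree inorder, then recurse.
Recursive splits:
  root=25; inorder splits into left=[3, 7, 10], right=[26, 27]
  root=10; inorder splits into left=[3, 7], right=[]
  root=7; inorder splits into left=[3], right=[]
  root=3; inorder splits into left=[], right=[]
  root=26; inorder splits into left=[], right=[27]
  root=27; inorder splits into left=[], right=[]
Reconstructed level-order: [25, 10, 26, 7, 27, 3]


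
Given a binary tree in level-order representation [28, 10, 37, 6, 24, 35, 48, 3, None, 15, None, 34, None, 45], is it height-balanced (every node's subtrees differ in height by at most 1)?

Tree (level-order array): [28, 10, 37, 6, 24, 35, 48, 3, None, 15, None, 34, None, 45]
Definition: a tree is height-balanced if, at every node, |h(left) - h(right)| <= 1 (empty subtree has height -1).
Bottom-up per-node check:
  node 3: h_left=-1, h_right=-1, diff=0 [OK], height=0
  node 6: h_left=0, h_right=-1, diff=1 [OK], height=1
  node 15: h_left=-1, h_right=-1, diff=0 [OK], height=0
  node 24: h_left=0, h_right=-1, diff=1 [OK], height=1
  node 10: h_left=1, h_right=1, diff=0 [OK], height=2
  node 34: h_left=-1, h_right=-1, diff=0 [OK], height=0
  node 35: h_left=0, h_right=-1, diff=1 [OK], height=1
  node 45: h_left=-1, h_right=-1, diff=0 [OK], height=0
  node 48: h_left=0, h_right=-1, diff=1 [OK], height=1
  node 37: h_left=1, h_right=1, diff=0 [OK], height=2
  node 28: h_left=2, h_right=2, diff=0 [OK], height=3
All nodes satisfy the balance condition.
Result: Balanced


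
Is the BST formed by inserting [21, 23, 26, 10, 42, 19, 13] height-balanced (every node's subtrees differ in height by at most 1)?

Tree (level-order array): [21, 10, 23, None, 19, None, 26, 13, None, None, 42]
Definition: a tree is height-balanced if, at every node, |h(left) - h(right)| <= 1 (empty subtree has height -1).
Bottom-up per-node check:
  node 13: h_left=-1, h_right=-1, diff=0 [OK], height=0
  node 19: h_left=0, h_right=-1, diff=1 [OK], height=1
  node 10: h_left=-1, h_right=1, diff=2 [FAIL (|-1-1|=2 > 1)], height=2
  node 42: h_left=-1, h_right=-1, diff=0 [OK], height=0
  node 26: h_left=-1, h_right=0, diff=1 [OK], height=1
  node 23: h_left=-1, h_right=1, diff=2 [FAIL (|-1-1|=2 > 1)], height=2
  node 21: h_left=2, h_right=2, diff=0 [OK], height=3
Node 10 violates the condition: |-1 - 1| = 2 > 1.
Result: Not balanced


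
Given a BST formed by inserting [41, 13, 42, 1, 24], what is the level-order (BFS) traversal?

Tree insertion order: [41, 13, 42, 1, 24]
Tree (level-order array): [41, 13, 42, 1, 24]
BFS from the root, enqueuing left then right child of each popped node:
  queue [41] -> pop 41, enqueue [13, 42], visited so far: [41]
  queue [13, 42] -> pop 13, enqueue [1, 24], visited so far: [41, 13]
  queue [42, 1, 24] -> pop 42, enqueue [none], visited so far: [41, 13, 42]
  queue [1, 24] -> pop 1, enqueue [none], visited so far: [41, 13, 42, 1]
  queue [24] -> pop 24, enqueue [none], visited so far: [41, 13, 42, 1, 24]
Result: [41, 13, 42, 1, 24]


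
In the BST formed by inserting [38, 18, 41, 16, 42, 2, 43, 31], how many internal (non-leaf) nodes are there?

Tree built from: [38, 18, 41, 16, 42, 2, 43, 31]
Tree (level-order array): [38, 18, 41, 16, 31, None, 42, 2, None, None, None, None, 43]
Rule: An internal node has at least one child.
Per-node child counts:
  node 38: 2 child(ren)
  node 18: 2 child(ren)
  node 16: 1 child(ren)
  node 2: 0 child(ren)
  node 31: 0 child(ren)
  node 41: 1 child(ren)
  node 42: 1 child(ren)
  node 43: 0 child(ren)
Matching nodes: [38, 18, 16, 41, 42]
Count of internal (non-leaf) nodes: 5


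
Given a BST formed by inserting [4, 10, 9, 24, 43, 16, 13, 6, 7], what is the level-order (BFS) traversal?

Tree insertion order: [4, 10, 9, 24, 43, 16, 13, 6, 7]
Tree (level-order array): [4, None, 10, 9, 24, 6, None, 16, 43, None, 7, 13]
BFS from the root, enqueuing left then right child of each popped node:
  queue [4] -> pop 4, enqueue [10], visited so far: [4]
  queue [10] -> pop 10, enqueue [9, 24], visited so far: [4, 10]
  queue [9, 24] -> pop 9, enqueue [6], visited so far: [4, 10, 9]
  queue [24, 6] -> pop 24, enqueue [16, 43], visited so far: [4, 10, 9, 24]
  queue [6, 16, 43] -> pop 6, enqueue [7], visited so far: [4, 10, 9, 24, 6]
  queue [16, 43, 7] -> pop 16, enqueue [13], visited so far: [4, 10, 9, 24, 6, 16]
  queue [43, 7, 13] -> pop 43, enqueue [none], visited so far: [4, 10, 9, 24, 6, 16, 43]
  queue [7, 13] -> pop 7, enqueue [none], visited so far: [4, 10, 9, 24, 6, 16, 43, 7]
  queue [13] -> pop 13, enqueue [none], visited so far: [4, 10, 9, 24, 6, 16, 43, 7, 13]
Result: [4, 10, 9, 24, 6, 16, 43, 7, 13]


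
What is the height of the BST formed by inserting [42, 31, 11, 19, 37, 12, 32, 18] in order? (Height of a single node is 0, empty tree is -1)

Insertion order: [42, 31, 11, 19, 37, 12, 32, 18]
Tree (level-order array): [42, 31, None, 11, 37, None, 19, 32, None, 12, None, None, None, None, 18]
Compute height bottom-up (empty subtree = -1):
  height(18) = 1 + max(-1, -1) = 0
  height(12) = 1 + max(-1, 0) = 1
  height(19) = 1 + max(1, -1) = 2
  height(11) = 1 + max(-1, 2) = 3
  height(32) = 1 + max(-1, -1) = 0
  height(37) = 1 + max(0, -1) = 1
  height(31) = 1 + max(3, 1) = 4
  height(42) = 1 + max(4, -1) = 5
Height = 5


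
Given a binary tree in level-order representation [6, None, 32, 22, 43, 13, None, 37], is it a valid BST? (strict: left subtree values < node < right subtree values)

Level-order array: [6, None, 32, 22, 43, 13, None, 37]
Validate using subtree bounds (lo, hi): at each node, require lo < value < hi,
then recurse left with hi=value and right with lo=value.
Preorder trace (stopping at first violation):
  at node 6 with bounds (-inf, +inf): OK
  at node 32 with bounds (6, +inf): OK
  at node 22 with bounds (6, 32): OK
  at node 13 with bounds (6, 22): OK
  at node 43 with bounds (32, +inf): OK
  at node 37 with bounds (32, 43): OK
No violation found at any node.
Result: Valid BST


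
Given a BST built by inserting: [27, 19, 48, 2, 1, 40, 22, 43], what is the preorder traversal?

Tree insertion order: [27, 19, 48, 2, 1, 40, 22, 43]
Tree (level-order array): [27, 19, 48, 2, 22, 40, None, 1, None, None, None, None, 43]
Preorder traversal: [27, 19, 2, 1, 22, 48, 40, 43]


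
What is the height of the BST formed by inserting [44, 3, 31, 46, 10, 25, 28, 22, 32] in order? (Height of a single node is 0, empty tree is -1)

Insertion order: [44, 3, 31, 46, 10, 25, 28, 22, 32]
Tree (level-order array): [44, 3, 46, None, 31, None, None, 10, 32, None, 25, None, None, 22, 28]
Compute height bottom-up (empty subtree = -1):
  height(22) = 1 + max(-1, -1) = 0
  height(28) = 1 + max(-1, -1) = 0
  height(25) = 1 + max(0, 0) = 1
  height(10) = 1 + max(-1, 1) = 2
  height(32) = 1 + max(-1, -1) = 0
  height(31) = 1 + max(2, 0) = 3
  height(3) = 1 + max(-1, 3) = 4
  height(46) = 1 + max(-1, -1) = 0
  height(44) = 1 + max(4, 0) = 5
Height = 5


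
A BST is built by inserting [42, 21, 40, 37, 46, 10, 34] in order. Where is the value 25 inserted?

Starting tree (level order): [42, 21, 46, 10, 40, None, None, None, None, 37, None, 34]
Insertion path: 42 -> 21 -> 40 -> 37 -> 34
Result: insert 25 as left child of 34
Final tree (level order): [42, 21, 46, 10, 40, None, None, None, None, 37, None, 34, None, 25]


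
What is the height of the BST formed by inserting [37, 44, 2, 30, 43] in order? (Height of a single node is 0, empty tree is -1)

Insertion order: [37, 44, 2, 30, 43]
Tree (level-order array): [37, 2, 44, None, 30, 43]
Compute height bottom-up (empty subtree = -1):
  height(30) = 1 + max(-1, -1) = 0
  height(2) = 1 + max(-1, 0) = 1
  height(43) = 1 + max(-1, -1) = 0
  height(44) = 1 + max(0, -1) = 1
  height(37) = 1 + max(1, 1) = 2
Height = 2


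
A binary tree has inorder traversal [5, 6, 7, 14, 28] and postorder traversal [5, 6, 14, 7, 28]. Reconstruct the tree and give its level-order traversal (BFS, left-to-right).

Inorder:   [5, 6, 7, 14, 28]
Postorder: [5, 6, 14, 7, 28]
Algorithm: postorder visits root last, so walk postorder right-to-left;
each value is the root of the current inorder slice — split it at that
value, recurse on the right subtree first, then the left.
Recursive splits:
  root=28; inorder splits into left=[5, 6, 7, 14], right=[]
  root=7; inorder splits into left=[5, 6], right=[14]
  root=14; inorder splits into left=[], right=[]
  root=6; inorder splits into left=[5], right=[]
  root=5; inorder splits into left=[], right=[]
Reconstructed level-order: [28, 7, 6, 14, 5]


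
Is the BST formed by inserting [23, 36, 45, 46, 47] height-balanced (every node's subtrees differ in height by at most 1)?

Tree (level-order array): [23, None, 36, None, 45, None, 46, None, 47]
Definition: a tree is height-balanced if, at every node, |h(left) - h(right)| <= 1 (empty subtree has height -1).
Bottom-up per-node check:
  node 47: h_left=-1, h_right=-1, diff=0 [OK], height=0
  node 46: h_left=-1, h_right=0, diff=1 [OK], height=1
  node 45: h_left=-1, h_right=1, diff=2 [FAIL (|-1-1|=2 > 1)], height=2
  node 36: h_left=-1, h_right=2, diff=3 [FAIL (|-1-2|=3 > 1)], height=3
  node 23: h_left=-1, h_right=3, diff=4 [FAIL (|-1-3|=4 > 1)], height=4
Node 45 violates the condition: |-1 - 1| = 2 > 1.
Result: Not balanced


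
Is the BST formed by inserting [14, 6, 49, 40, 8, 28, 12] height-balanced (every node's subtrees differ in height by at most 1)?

Tree (level-order array): [14, 6, 49, None, 8, 40, None, None, 12, 28]
Definition: a tree is height-balanced if, at every node, |h(left) - h(right)| <= 1 (empty subtree has height -1).
Bottom-up per-node check:
  node 12: h_left=-1, h_right=-1, diff=0 [OK], height=0
  node 8: h_left=-1, h_right=0, diff=1 [OK], height=1
  node 6: h_left=-1, h_right=1, diff=2 [FAIL (|-1-1|=2 > 1)], height=2
  node 28: h_left=-1, h_right=-1, diff=0 [OK], height=0
  node 40: h_left=0, h_right=-1, diff=1 [OK], height=1
  node 49: h_left=1, h_right=-1, diff=2 [FAIL (|1--1|=2 > 1)], height=2
  node 14: h_left=2, h_right=2, diff=0 [OK], height=3
Node 6 violates the condition: |-1 - 1| = 2 > 1.
Result: Not balanced


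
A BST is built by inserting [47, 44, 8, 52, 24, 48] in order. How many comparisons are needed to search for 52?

Search path for 52: 47 -> 52
Found: True
Comparisons: 2


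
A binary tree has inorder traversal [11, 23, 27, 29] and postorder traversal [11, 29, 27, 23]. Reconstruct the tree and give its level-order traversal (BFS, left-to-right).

Inorder:   [11, 23, 27, 29]
Postorder: [11, 29, 27, 23]
Algorithm: postorder visits root last, so walk postorder right-to-left;
each value is the root of the current inorder slice — split it at that
value, recurse on the right subtree first, then the left.
Recursive splits:
  root=23; inorder splits into left=[11], right=[27, 29]
  root=27; inorder splits into left=[], right=[29]
  root=29; inorder splits into left=[], right=[]
  root=11; inorder splits into left=[], right=[]
Reconstructed level-order: [23, 11, 27, 29]


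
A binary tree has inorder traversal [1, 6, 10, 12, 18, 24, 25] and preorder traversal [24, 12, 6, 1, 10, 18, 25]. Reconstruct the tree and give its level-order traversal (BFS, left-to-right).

Inorder:  [1, 6, 10, 12, 18, 24, 25]
Preorder: [24, 12, 6, 1, 10, 18, 25]
Algorithm: preorder visits root first, so consume preorder in order;
for each root, split the current inorder slice at that value into
left-subtree inorder and right-subtree inorder, then recurse.
Recursive splits:
  root=24; inorder splits into left=[1, 6, 10, 12, 18], right=[25]
  root=12; inorder splits into left=[1, 6, 10], right=[18]
  root=6; inorder splits into left=[1], right=[10]
  root=1; inorder splits into left=[], right=[]
  root=10; inorder splits into left=[], right=[]
  root=18; inorder splits into left=[], right=[]
  root=25; inorder splits into left=[], right=[]
Reconstructed level-order: [24, 12, 25, 6, 18, 1, 10]


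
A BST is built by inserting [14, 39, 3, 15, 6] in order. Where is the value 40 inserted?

Starting tree (level order): [14, 3, 39, None, 6, 15]
Insertion path: 14 -> 39
Result: insert 40 as right child of 39
Final tree (level order): [14, 3, 39, None, 6, 15, 40]


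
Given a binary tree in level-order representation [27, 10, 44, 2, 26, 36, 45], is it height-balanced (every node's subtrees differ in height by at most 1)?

Tree (level-order array): [27, 10, 44, 2, 26, 36, 45]
Definition: a tree is height-balanced if, at every node, |h(left) - h(right)| <= 1 (empty subtree has height -1).
Bottom-up per-node check:
  node 2: h_left=-1, h_right=-1, diff=0 [OK], height=0
  node 26: h_left=-1, h_right=-1, diff=0 [OK], height=0
  node 10: h_left=0, h_right=0, diff=0 [OK], height=1
  node 36: h_left=-1, h_right=-1, diff=0 [OK], height=0
  node 45: h_left=-1, h_right=-1, diff=0 [OK], height=0
  node 44: h_left=0, h_right=0, diff=0 [OK], height=1
  node 27: h_left=1, h_right=1, diff=0 [OK], height=2
All nodes satisfy the balance condition.
Result: Balanced


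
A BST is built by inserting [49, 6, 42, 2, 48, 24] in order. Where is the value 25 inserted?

Starting tree (level order): [49, 6, None, 2, 42, None, None, 24, 48]
Insertion path: 49 -> 6 -> 42 -> 24
Result: insert 25 as right child of 24
Final tree (level order): [49, 6, None, 2, 42, None, None, 24, 48, None, 25]


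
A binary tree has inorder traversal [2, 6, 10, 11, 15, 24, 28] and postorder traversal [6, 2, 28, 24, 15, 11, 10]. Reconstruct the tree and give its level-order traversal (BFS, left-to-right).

Inorder:   [2, 6, 10, 11, 15, 24, 28]
Postorder: [6, 2, 28, 24, 15, 11, 10]
Algorithm: postorder visits root last, so walk postorder right-to-left;
each value is the root of the current inorder slice — split it at that
value, recurse on the right subtree first, then the left.
Recursive splits:
  root=10; inorder splits into left=[2, 6], right=[11, 15, 24, 28]
  root=11; inorder splits into left=[], right=[15, 24, 28]
  root=15; inorder splits into left=[], right=[24, 28]
  root=24; inorder splits into left=[], right=[28]
  root=28; inorder splits into left=[], right=[]
  root=2; inorder splits into left=[], right=[6]
  root=6; inorder splits into left=[], right=[]
Reconstructed level-order: [10, 2, 11, 6, 15, 24, 28]


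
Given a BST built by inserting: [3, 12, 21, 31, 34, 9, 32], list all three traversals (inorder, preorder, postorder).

Tree insertion order: [3, 12, 21, 31, 34, 9, 32]
Tree (level-order array): [3, None, 12, 9, 21, None, None, None, 31, None, 34, 32]
Inorder (L, root, R): [3, 9, 12, 21, 31, 32, 34]
Preorder (root, L, R): [3, 12, 9, 21, 31, 34, 32]
Postorder (L, R, root): [9, 32, 34, 31, 21, 12, 3]


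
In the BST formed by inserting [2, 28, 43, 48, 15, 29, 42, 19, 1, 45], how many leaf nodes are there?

Tree built from: [2, 28, 43, 48, 15, 29, 42, 19, 1, 45]
Tree (level-order array): [2, 1, 28, None, None, 15, 43, None, 19, 29, 48, None, None, None, 42, 45]
Rule: A leaf has 0 children.
Per-node child counts:
  node 2: 2 child(ren)
  node 1: 0 child(ren)
  node 28: 2 child(ren)
  node 15: 1 child(ren)
  node 19: 0 child(ren)
  node 43: 2 child(ren)
  node 29: 1 child(ren)
  node 42: 0 child(ren)
  node 48: 1 child(ren)
  node 45: 0 child(ren)
Matching nodes: [1, 19, 42, 45]
Count of leaf nodes: 4


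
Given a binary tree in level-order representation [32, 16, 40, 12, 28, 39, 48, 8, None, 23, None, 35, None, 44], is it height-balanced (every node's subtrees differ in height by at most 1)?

Tree (level-order array): [32, 16, 40, 12, 28, 39, 48, 8, None, 23, None, 35, None, 44]
Definition: a tree is height-balanced if, at every node, |h(left) - h(right)| <= 1 (empty subtree has height -1).
Bottom-up per-node check:
  node 8: h_left=-1, h_right=-1, diff=0 [OK], height=0
  node 12: h_left=0, h_right=-1, diff=1 [OK], height=1
  node 23: h_left=-1, h_right=-1, diff=0 [OK], height=0
  node 28: h_left=0, h_right=-1, diff=1 [OK], height=1
  node 16: h_left=1, h_right=1, diff=0 [OK], height=2
  node 35: h_left=-1, h_right=-1, diff=0 [OK], height=0
  node 39: h_left=0, h_right=-1, diff=1 [OK], height=1
  node 44: h_left=-1, h_right=-1, diff=0 [OK], height=0
  node 48: h_left=0, h_right=-1, diff=1 [OK], height=1
  node 40: h_left=1, h_right=1, diff=0 [OK], height=2
  node 32: h_left=2, h_right=2, diff=0 [OK], height=3
All nodes satisfy the balance condition.
Result: Balanced


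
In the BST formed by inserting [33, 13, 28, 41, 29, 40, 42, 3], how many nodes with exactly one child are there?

Tree built from: [33, 13, 28, 41, 29, 40, 42, 3]
Tree (level-order array): [33, 13, 41, 3, 28, 40, 42, None, None, None, 29]
Rule: These are nodes with exactly 1 non-null child.
Per-node child counts:
  node 33: 2 child(ren)
  node 13: 2 child(ren)
  node 3: 0 child(ren)
  node 28: 1 child(ren)
  node 29: 0 child(ren)
  node 41: 2 child(ren)
  node 40: 0 child(ren)
  node 42: 0 child(ren)
Matching nodes: [28]
Count of nodes with exactly one child: 1


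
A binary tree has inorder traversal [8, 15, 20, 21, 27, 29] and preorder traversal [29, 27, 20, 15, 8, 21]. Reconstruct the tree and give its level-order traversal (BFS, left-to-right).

Inorder:  [8, 15, 20, 21, 27, 29]
Preorder: [29, 27, 20, 15, 8, 21]
Algorithm: preorder visits root first, so consume preorder in order;
for each root, split the current inorder slice at that value into
left-subtree inorder and right-subtree inorder, then recurse.
Recursive splits:
  root=29; inorder splits into left=[8, 15, 20, 21, 27], right=[]
  root=27; inorder splits into left=[8, 15, 20, 21], right=[]
  root=20; inorder splits into left=[8, 15], right=[21]
  root=15; inorder splits into left=[8], right=[]
  root=8; inorder splits into left=[], right=[]
  root=21; inorder splits into left=[], right=[]
Reconstructed level-order: [29, 27, 20, 15, 21, 8]


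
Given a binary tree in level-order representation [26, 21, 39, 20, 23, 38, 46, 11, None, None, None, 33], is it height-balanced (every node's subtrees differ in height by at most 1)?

Tree (level-order array): [26, 21, 39, 20, 23, 38, 46, 11, None, None, None, 33]
Definition: a tree is height-balanced if, at every node, |h(left) - h(right)| <= 1 (empty subtree has height -1).
Bottom-up per-node check:
  node 11: h_left=-1, h_right=-1, diff=0 [OK], height=0
  node 20: h_left=0, h_right=-1, diff=1 [OK], height=1
  node 23: h_left=-1, h_right=-1, diff=0 [OK], height=0
  node 21: h_left=1, h_right=0, diff=1 [OK], height=2
  node 33: h_left=-1, h_right=-1, diff=0 [OK], height=0
  node 38: h_left=0, h_right=-1, diff=1 [OK], height=1
  node 46: h_left=-1, h_right=-1, diff=0 [OK], height=0
  node 39: h_left=1, h_right=0, diff=1 [OK], height=2
  node 26: h_left=2, h_right=2, diff=0 [OK], height=3
All nodes satisfy the balance condition.
Result: Balanced


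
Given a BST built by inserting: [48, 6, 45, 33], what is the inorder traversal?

Tree insertion order: [48, 6, 45, 33]
Tree (level-order array): [48, 6, None, None, 45, 33]
Inorder traversal: [6, 33, 45, 48]


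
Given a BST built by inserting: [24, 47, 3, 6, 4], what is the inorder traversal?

Tree insertion order: [24, 47, 3, 6, 4]
Tree (level-order array): [24, 3, 47, None, 6, None, None, 4]
Inorder traversal: [3, 4, 6, 24, 47]


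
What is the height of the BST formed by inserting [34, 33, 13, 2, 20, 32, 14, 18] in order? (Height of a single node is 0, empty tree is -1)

Insertion order: [34, 33, 13, 2, 20, 32, 14, 18]
Tree (level-order array): [34, 33, None, 13, None, 2, 20, None, None, 14, 32, None, 18]
Compute height bottom-up (empty subtree = -1):
  height(2) = 1 + max(-1, -1) = 0
  height(18) = 1 + max(-1, -1) = 0
  height(14) = 1 + max(-1, 0) = 1
  height(32) = 1 + max(-1, -1) = 0
  height(20) = 1 + max(1, 0) = 2
  height(13) = 1 + max(0, 2) = 3
  height(33) = 1 + max(3, -1) = 4
  height(34) = 1 + max(4, -1) = 5
Height = 5


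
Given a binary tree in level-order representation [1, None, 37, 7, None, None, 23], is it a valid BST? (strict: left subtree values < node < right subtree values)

Level-order array: [1, None, 37, 7, None, None, 23]
Validate using subtree bounds (lo, hi): at each node, require lo < value < hi,
then recurse left with hi=value and right with lo=value.
Preorder trace (stopping at first violation):
  at node 1 with bounds (-inf, +inf): OK
  at node 37 with bounds (1, +inf): OK
  at node 7 with bounds (1, 37): OK
  at node 23 with bounds (7, 37): OK
No violation found at any node.
Result: Valid BST


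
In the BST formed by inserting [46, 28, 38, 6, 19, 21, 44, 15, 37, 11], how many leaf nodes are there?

Tree built from: [46, 28, 38, 6, 19, 21, 44, 15, 37, 11]
Tree (level-order array): [46, 28, None, 6, 38, None, 19, 37, 44, 15, 21, None, None, None, None, 11]
Rule: A leaf has 0 children.
Per-node child counts:
  node 46: 1 child(ren)
  node 28: 2 child(ren)
  node 6: 1 child(ren)
  node 19: 2 child(ren)
  node 15: 1 child(ren)
  node 11: 0 child(ren)
  node 21: 0 child(ren)
  node 38: 2 child(ren)
  node 37: 0 child(ren)
  node 44: 0 child(ren)
Matching nodes: [11, 21, 37, 44]
Count of leaf nodes: 4


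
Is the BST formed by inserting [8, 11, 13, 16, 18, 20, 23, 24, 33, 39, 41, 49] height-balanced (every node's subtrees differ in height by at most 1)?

Tree (level-order array): [8, None, 11, None, 13, None, 16, None, 18, None, 20, None, 23, None, 24, None, 33, None, 39, None, 41, None, 49]
Definition: a tree is height-balanced if, at every node, |h(left) - h(right)| <= 1 (empty subtree has height -1).
Bottom-up per-node check:
  node 49: h_left=-1, h_right=-1, diff=0 [OK], height=0
  node 41: h_left=-1, h_right=0, diff=1 [OK], height=1
  node 39: h_left=-1, h_right=1, diff=2 [FAIL (|-1-1|=2 > 1)], height=2
  node 33: h_left=-1, h_right=2, diff=3 [FAIL (|-1-2|=3 > 1)], height=3
  node 24: h_left=-1, h_right=3, diff=4 [FAIL (|-1-3|=4 > 1)], height=4
  node 23: h_left=-1, h_right=4, diff=5 [FAIL (|-1-4|=5 > 1)], height=5
  node 20: h_left=-1, h_right=5, diff=6 [FAIL (|-1-5|=6 > 1)], height=6
  node 18: h_left=-1, h_right=6, diff=7 [FAIL (|-1-6|=7 > 1)], height=7
  node 16: h_left=-1, h_right=7, diff=8 [FAIL (|-1-7|=8 > 1)], height=8
  node 13: h_left=-1, h_right=8, diff=9 [FAIL (|-1-8|=9 > 1)], height=9
  node 11: h_left=-1, h_right=9, diff=10 [FAIL (|-1-9|=10 > 1)], height=10
  node 8: h_left=-1, h_right=10, diff=11 [FAIL (|-1-10|=11 > 1)], height=11
Node 39 violates the condition: |-1 - 1| = 2 > 1.
Result: Not balanced


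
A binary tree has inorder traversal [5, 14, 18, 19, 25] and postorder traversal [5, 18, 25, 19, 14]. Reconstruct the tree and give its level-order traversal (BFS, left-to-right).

Inorder:   [5, 14, 18, 19, 25]
Postorder: [5, 18, 25, 19, 14]
Algorithm: postorder visits root last, so walk postorder right-to-left;
each value is the root of the current inorder slice — split it at that
value, recurse on the right subtree first, then the left.
Recursive splits:
  root=14; inorder splits into left=[5], right=[18, 19, 25]
  root=19; inorder splits into left=[18], right=[25]
  root=25; inorder splits into left=[], right=[]
  root=18; inorder splits into left=[], right=[]
  root=5; inorder splits into left=[], right=[]
Reconstructed level-order: [14, 5, 19, 18, 25]


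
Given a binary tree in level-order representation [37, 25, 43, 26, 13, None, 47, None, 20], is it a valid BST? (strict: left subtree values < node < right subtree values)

Level-order array: [37, 25, 43, 26, 13, None, 47, None, 20]
Validate using subtree bounds (lo, hi): at each node, require lo < value < hi,
then recurse left with hi=value and right with lo=value.
Preorder trace (stopping at first violation):
  at node 37 with bounds (-inf, +inf): OK
  at node 25 with bounds (-inf, 37): OK
  at node 26 with bounds (-inf, 25): VIOLATION
Node 26 violates its bound: not (-inf < 26 < 25).
Result: Not a valid BST


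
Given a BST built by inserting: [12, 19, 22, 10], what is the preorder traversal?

Tree insertion order: [12, 19, 22, 10]
Tree (level-order array): [12, 10, 19, None, None, None, 22]
Preorder traversal: [12, 10, 19, 22]


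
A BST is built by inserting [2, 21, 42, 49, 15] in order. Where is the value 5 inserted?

Starting tree (level order): [2, None, 21, 15, 42, None, None, None, 49]
Insertion path: 2 -> 21 -> 15
Result: insert 5 as left child of 15
Final tree (level order): [2, None, 21, 15, 42, 5, None, None, 49]


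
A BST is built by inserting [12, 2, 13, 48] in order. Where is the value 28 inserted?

Starting tree (level order): [12, 2, 13, None, None, None, 48]
Insertion path: 12 -> 13 -> 48
Result: insert 28 as left child of 48
Final tree (level order): [12, 2, 13, None, None, None, 48, 28]


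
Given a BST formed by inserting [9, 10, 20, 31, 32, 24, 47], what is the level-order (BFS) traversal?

Tree insertion order: [9, 10, 20, 31, 32, 24, 47]
Tree (level-order array): [9, None, 10, None, 20, None, 31, 24, 32, None, None, None, 47]
BFS from the root, enqueuing left then right child of each popped node:
  queue [9] -> pop 9, enqueue [10], visited so far: [9]
  queue [10] -> pop 10, enqueue [20], visited so far: [9, 10]
  queue [20] -> pop 20, enqueue [31], visited so far: [9, 10, 20]
  queue [31] -> pop 31, enqueue [24, 32], visited so far: [9, 10, 20, 31]
  queue [24, 32] -> pop 24, enqueue [none], visited so far: [9, 10, 20, 31, 24]
  queue [32] -> pop 32, enqueue [47], visited so far: [9, 10, 20, 31, 24, 32]
  queue [47] -> pop 47, enqueue [none], visited so far: [9, 10, 20, 31, 24, 32, 47]
Result: [9, 10, 20, 31, 24, 32, 47]


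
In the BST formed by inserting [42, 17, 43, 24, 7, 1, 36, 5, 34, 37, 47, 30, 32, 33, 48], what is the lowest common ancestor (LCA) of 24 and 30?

Tree insertion order: [42, 17, 43, 24, 7, 1, 36, 5, 34, 37, 47, 30, 32, 33, 48]
Tree (level-order array): [42, 17, 43, 7, 24, None, 47, 1, None, None, 36, None, 48, None, 5, 34, 37, None, None, None, None, 30, None, None, None, None, 32, None, 33]
In a BST, the LCA of p=24, q=30 is the first node v on the
root-to-leaf path with p <= v <= q (go left if both < v, right if both > v).
Walk from root:
  at 42: both 24 and 30 < 42, go left
  at 17: both 24 and 30 > 17, go right
  at 24: 24 <= 24 <= 30, this is the LCA
LCA = 24
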